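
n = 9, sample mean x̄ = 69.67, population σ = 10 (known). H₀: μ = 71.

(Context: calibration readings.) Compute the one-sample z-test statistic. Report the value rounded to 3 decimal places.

SE = σ/√n = 10/√9 = 3.3333
z = (x̄−μ₀)/SE = (69.67−71)/3.3333 = -0.3990

test statistic = -0.399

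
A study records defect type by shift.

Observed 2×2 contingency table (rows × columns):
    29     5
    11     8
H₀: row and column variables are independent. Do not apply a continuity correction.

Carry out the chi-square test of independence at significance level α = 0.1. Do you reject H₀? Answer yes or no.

Row totals [34, 19], col totals [40, 13], n=53
χ² = (29−25.66)²/25.66 + (5−8.34)²/8.34 + (11−14.34)²/14.34 + (8−4.66)²/4.66 = 4.9430
df = 1
p-value (upper-tail) = 0.02620
At α=0.1: p < α → reject H₀

reject H₀: yes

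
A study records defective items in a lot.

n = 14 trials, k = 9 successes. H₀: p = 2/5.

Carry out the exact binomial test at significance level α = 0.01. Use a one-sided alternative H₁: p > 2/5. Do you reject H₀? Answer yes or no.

reject H₀: no

Exact binomial: n=14, k=9, p₀=2/5=0.4000
P(X≥9) from Σ C(n,i)·p₀^i·(1−p₀)^(n−i)
p-value (one-sided, H₁ greater) = 0.05832
At α=0.01: p ≥ α → fail to reject H₀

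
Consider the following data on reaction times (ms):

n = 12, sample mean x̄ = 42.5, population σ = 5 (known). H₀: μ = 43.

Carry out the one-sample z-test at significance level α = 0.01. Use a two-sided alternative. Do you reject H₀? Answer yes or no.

reject H₀: no

SE = σ/√n = 5/√12 = 1.4434
z = (x̄−μ₀)/SE = (42.5−43)/1.4434 = -0.3464
p-value (two-sided) = 0.72903
At α=0.01: p ≥ α → fail to reject H₀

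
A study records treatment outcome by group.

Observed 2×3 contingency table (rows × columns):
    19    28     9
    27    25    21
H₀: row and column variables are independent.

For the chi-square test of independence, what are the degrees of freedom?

df = (r−1)(c−1) = (2−1)·(3−1) = 2

degrees of freedom = 2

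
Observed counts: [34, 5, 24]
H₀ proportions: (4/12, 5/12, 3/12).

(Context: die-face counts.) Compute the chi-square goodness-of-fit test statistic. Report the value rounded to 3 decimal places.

test statistic = 29.571

n = 63; E_i = n·p_i = [21.00, 26.25, 15.75]
χ² = (34−21.00)²/21.00 + (5−26.25)²/26.25 + (24−15.75)²/15.75 = 29.5714
df = 2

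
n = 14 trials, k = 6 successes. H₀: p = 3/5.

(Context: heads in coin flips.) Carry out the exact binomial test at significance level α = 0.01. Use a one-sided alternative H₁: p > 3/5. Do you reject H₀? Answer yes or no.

Exact binomial: n=14, k=6, p₀=3/5=0.6000
P(X≥6) from Σ C(n,i)·p₀^i·(1−p₀)^(n−i)
p-value (one-sided, H₁ greater) = 0.94168
At α=0.01: p ≥ α → fail to reject H₀

reject H₀: no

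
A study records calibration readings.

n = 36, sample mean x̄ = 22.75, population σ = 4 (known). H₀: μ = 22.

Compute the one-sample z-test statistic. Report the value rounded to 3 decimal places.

SE = σ/√n = 4/√36 = 0.6667
z = (x̄−μ₀)/SE = (22.75−22)/0.6667 = 1.1250

test statistic = 1.125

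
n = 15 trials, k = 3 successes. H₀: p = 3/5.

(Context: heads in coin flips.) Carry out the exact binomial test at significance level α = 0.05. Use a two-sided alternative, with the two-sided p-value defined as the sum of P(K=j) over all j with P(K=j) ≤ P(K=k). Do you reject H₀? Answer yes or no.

Exact binomial: n=15, k=3, p₀=3/5=0.6000
P(X=j) = C(n,j)·p₀^j·(1−p₀)^(n−j); p = Σ P(X=j) over j with P(X=j) ≤ P(X=3)
p-value (two-sided) = 0.00240
At α=0.05: p < α → reject H₀

reject H₀: yes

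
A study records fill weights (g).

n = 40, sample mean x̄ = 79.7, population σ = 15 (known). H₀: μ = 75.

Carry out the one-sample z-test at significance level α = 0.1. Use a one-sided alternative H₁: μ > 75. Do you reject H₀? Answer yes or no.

reject H₀: yes

SE = σ/√n = 15/√40 = 2.3717
z = (x̄−μ₀)/SE = (79.7−75)/2.3717 = 1.9817
p-value (one-sided, H₁ greater) = 0.02376
At α=0.1: p < α → reject H₀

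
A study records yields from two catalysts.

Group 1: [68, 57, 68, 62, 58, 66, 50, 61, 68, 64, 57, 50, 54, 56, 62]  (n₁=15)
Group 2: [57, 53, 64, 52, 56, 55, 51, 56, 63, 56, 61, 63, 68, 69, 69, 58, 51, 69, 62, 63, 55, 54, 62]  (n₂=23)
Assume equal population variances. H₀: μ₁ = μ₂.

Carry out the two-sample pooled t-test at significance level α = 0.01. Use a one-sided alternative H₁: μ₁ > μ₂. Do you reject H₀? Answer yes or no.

reject H₀: no

x̄₁=60.067, s₁=6.135, n₁=15
x̄₂=59.435, s₂=5.930, n₂=23
s_p² = [14·6.135² + 22·5.930²]/36 = 36.1274
SE = √(s_p²·(1/15+1/23)) = 1.9948
t = (60.067−59.435)/1.9948 = 0.3168
df = 36
p-value (one-sided, H₁ greater) = 0.37663
At α=0.01: p ≥ α → fail to reject H₀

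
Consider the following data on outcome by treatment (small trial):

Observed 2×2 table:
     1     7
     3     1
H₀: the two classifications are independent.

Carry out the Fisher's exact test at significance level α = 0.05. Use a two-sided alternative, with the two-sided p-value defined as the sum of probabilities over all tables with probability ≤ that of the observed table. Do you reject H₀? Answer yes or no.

reject H₀: no

Margins: r₁=8, r₂=4, c₁=4, c₂=8, n=12
p_obs = C(8,1)·C(4,3)/C(12,4); sum pmf over tables with pmf ≤ p_obs
p-value (two-sided) = 0.06667
At α=0.05: p ≥ α → fail to reject H₀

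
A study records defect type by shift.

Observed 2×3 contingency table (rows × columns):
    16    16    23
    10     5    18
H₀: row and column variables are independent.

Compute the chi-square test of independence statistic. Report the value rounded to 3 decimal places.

Row totals [55, 33], col totals [26, 21, 41], n=88
χ² = (16−16.25)²/16.25 + (16−13.12)²/13.12 + (23−25.62)²/25.62 + (10−9.75)²/9.75 + (5−7.88)²/7.88 + (18−15.38)²/15.38 = 2.4067
df = 2

test statistic = 2.407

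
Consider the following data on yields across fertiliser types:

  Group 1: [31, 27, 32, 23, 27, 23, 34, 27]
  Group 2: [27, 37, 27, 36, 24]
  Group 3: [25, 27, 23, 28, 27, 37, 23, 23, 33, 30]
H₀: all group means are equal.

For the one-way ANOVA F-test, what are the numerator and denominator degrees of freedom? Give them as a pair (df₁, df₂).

k = 3 groups, N = 23 total
df = (k−1, N−k) = (3−1, 23−3) = (2, 20)

degrees of freedom = [2, 20]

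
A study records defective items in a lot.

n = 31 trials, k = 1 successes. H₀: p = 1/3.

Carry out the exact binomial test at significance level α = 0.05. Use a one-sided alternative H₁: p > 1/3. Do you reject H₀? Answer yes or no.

Exact binomial: n=31, k=1, p₀=1/3=0.3333
P(X≥1) from Σ C(n,i)·p₀^i·(1−p₀)^(n−i)
p-value (one-sided, H₁ greater) = 1.00000
At α=0.05: p ≥ α → fail to reject H₀

reject H₀: no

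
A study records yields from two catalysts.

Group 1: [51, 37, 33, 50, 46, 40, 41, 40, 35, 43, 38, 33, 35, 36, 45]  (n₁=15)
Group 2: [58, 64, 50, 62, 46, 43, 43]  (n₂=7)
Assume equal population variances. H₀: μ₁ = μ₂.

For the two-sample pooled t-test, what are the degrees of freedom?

df = n₁ + n₂ − 2 = 15 + 7 − 2 = 20

degrees of freedom = 20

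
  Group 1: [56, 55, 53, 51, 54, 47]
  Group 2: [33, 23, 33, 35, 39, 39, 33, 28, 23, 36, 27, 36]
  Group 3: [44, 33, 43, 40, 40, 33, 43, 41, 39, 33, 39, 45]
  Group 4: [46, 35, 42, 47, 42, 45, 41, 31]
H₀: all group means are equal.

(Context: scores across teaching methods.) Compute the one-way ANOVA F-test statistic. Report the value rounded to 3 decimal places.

Group means [52.67, 32.08, 39.42, 41.12], grand mean 39.553
SSB = Σnᵢ(x̄ᵢ−x̄)² = 1721.353; SSW = ΣΣ(x−x̄ᵢ)² = 818.042
MSB = 1721.353/3 = 573.7844; MSW = 818.042/34 = 24.0600
F = MSB/MSW = 23.8480
df = (3, 34)

test statistic = 23.848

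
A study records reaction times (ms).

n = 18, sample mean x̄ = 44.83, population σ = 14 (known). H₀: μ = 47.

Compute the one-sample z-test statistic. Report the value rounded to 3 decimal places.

SE = σ/√n = 14/√18 = 3.2998
z = (x̄−μ₀)/SE = (44.83−47)/3.2998 = -0.6576

test statistic = -0.658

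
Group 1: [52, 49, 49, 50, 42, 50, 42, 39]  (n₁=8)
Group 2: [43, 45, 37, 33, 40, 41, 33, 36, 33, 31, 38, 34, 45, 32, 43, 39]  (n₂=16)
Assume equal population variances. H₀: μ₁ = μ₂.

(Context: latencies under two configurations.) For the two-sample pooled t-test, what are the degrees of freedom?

degrees of freedom = 22

df = n₁ + n₂ − 2 = 8 + 16 − 2 = 22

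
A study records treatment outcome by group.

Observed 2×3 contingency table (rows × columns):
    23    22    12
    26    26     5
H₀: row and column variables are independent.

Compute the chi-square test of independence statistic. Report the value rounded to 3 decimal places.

Row totals [57, 57], col totals [49, 48, 17], n=114
χ² = (23−24.50)²/24.50 + (22−24.00)²/24.00 + (12−8.50)²/8.50 + (26−24.50)²/24.50 + (26−24.00)²/24.00 + (5−8.50)²/8.50 = 3.3994
df = 2

test statistic = 3.399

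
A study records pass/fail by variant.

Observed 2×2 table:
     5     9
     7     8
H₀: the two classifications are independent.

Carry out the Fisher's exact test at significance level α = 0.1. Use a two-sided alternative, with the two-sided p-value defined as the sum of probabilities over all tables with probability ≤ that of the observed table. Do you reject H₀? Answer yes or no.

Margins: r₁=14, r₂=15, c₁=12, c₂=17, n=29
p_obs = C(14,5)·C(15,7)/C(29,12); sum pmf over tables with pmf ≤ p_obs
p-value (two-sided) = 0.71038
At α=0.1: p ≥ α → fail to reject H₀

reject H₀: no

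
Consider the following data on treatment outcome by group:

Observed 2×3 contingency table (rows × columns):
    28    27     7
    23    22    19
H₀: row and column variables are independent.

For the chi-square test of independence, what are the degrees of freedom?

df = (r−1)(c−1) = (2−1)·(3−1) = 2

degrees of freedom = 2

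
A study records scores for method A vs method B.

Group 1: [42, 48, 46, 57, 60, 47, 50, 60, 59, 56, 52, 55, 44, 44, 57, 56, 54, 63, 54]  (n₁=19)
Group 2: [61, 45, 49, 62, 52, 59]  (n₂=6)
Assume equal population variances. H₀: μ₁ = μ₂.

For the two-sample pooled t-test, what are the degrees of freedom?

df = n₁ + n₂ − 2 = 19 + 6 − 2 = 23

degrees of freedom = 23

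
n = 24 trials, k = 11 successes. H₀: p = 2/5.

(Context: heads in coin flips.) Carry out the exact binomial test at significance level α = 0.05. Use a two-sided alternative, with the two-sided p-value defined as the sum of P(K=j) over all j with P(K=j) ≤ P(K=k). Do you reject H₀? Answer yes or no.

reject H₀: no

Exact binomial: n=24, k=11, p₀=2/5=0.4000
P(X=j) = C(n,j)·p₀^j·(1−p₀)^(n−j); p = Σ P(X=j) over j with P(X=j) ≤ P(X=11)
p-value (two-sided) = 0.67768
At α=0.05: p ≥ α → fail to reject H₀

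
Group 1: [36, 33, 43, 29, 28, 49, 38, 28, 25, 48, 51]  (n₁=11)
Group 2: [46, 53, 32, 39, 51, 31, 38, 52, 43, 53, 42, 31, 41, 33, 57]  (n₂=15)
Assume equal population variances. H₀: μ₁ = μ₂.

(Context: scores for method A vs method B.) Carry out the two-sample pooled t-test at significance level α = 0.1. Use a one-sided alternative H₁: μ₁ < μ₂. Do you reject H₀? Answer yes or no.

x̄₁=37.091, s₁=9.407, n₁=11
x̄₂=42.800, s₂=8.882, n₂=15
s_p² = [10·9.407² + 14·8.882²]/24 = 82.8879
SE = √(s_p²·(1/11+1/15)) = 3.6140
t = (37.091−42.800)/3.6140 = -1.5797
df = 24
p-value (one-sided, H₁ less) = 0.06363
At α=0.1: p < α → reject H₀

reject H₀: yes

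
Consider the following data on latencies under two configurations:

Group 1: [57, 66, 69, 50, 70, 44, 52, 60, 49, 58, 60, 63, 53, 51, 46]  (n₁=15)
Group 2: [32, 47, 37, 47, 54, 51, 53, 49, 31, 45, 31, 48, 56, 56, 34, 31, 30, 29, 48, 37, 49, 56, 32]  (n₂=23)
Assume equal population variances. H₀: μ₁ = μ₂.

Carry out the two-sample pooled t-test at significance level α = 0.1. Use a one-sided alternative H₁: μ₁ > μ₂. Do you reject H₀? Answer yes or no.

reject H₀: yes

x̄₁=56.533, s₁=8.132, n₁=15
x̄₂=42.739, s₂=9.864, n₂=23
s_p² = [14·8.132² + 22·9.864²]/36 = 85.1713
SE = √(s_p²·(1/15+1/23)) = 3.0629
t = (56.533−42.739)/3.0629 = 4.5037
df = 36
p-value (one-sided, H₁ greater) = 0.00003
At α=0.1: p < α → reject H₀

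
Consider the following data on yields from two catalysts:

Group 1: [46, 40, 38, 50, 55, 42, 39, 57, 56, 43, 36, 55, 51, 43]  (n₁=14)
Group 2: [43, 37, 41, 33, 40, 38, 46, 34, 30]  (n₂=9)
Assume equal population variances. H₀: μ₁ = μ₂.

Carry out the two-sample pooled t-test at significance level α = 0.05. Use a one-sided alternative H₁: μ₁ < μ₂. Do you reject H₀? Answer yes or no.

x̄₁=46.500, s₁=7.356, n₁=14
x̄₂=38.000, s₂=5.099, n₂=9
s_p² = [13·7.356² + 8·5.099²]/21 = 43.4048
SE = √(s_p²·(1/14+1/9)) = 2.8148
t = (46.500−38.000)/2.8148 = 3.0198
df = 21
p-value (one-sided, H₁ less) = 0.99674
At α=0.05: p ≥ α → fail to reject H₀

reject H₀: no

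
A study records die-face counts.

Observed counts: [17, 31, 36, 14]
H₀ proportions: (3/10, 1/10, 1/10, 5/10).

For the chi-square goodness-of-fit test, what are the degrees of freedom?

df = k − 1 = 4 − 1 = 3

degrees of freedom = 3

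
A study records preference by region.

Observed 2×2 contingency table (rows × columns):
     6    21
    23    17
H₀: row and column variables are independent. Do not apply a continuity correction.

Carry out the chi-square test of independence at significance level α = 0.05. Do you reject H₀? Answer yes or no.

reject H₀: yes

Row totals [27, 40], col totals [29, 38], n=67
χ² = (6−11.69)²/11.69 + (21−15.31)²/15.31 + (23−17.31)²/17.31 + (17−22.69)²/22.69 = 8.1718
df = 1
p-value (upper-tail) = 0.00425
At α=0.05: p < α → reject H₀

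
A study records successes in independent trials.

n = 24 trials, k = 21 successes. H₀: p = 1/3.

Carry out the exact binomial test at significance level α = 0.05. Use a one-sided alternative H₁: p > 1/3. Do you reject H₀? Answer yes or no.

Exact binomial: n=24, k=21, p₀=1/3=0.3333
P(X≥21) from Σ C(n,i)·p₀^i·(1−p₀)^(n−i)
p-value (one-sided, H₁ greater) = 0.00000
At α=0.05: p < α → reject H₀

reject H₀: yes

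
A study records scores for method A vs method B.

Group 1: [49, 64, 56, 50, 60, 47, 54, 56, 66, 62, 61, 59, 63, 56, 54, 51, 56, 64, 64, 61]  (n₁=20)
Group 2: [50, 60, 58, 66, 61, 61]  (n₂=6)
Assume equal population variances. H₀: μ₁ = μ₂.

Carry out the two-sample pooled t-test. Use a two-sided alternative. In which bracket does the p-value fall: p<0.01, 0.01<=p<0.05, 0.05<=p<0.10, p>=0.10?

x̄₁=57.650, s₁=5.603, n₁=20
x̄₂=59.333, s₂=5.279, n₂=6
s_p² = [19·5.603² + 5·5.279²]/24 = 30.6618
SE = √(s_p²·(1/20+1/6)) = 2.5775
t = (57.650−59.333)/2.5775 = -0.6531
df = 24
p-value (two-sided) = 0.51990
→ bracket: p>=0.10

p-value bracket: p>=0.10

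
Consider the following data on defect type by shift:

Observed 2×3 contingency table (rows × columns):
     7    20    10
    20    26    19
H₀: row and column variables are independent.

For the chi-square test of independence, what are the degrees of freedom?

degrees of freedom = 2

df = (r−1)(c−1) = (2−1)·(3−1) = 2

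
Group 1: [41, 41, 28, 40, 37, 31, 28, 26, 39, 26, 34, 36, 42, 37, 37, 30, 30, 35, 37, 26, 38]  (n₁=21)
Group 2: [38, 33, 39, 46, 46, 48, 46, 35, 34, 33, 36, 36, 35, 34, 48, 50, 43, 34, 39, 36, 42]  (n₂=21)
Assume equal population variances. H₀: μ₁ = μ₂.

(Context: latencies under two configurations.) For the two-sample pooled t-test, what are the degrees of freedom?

df = n₁ + n₂ − 2 = 21 + 21 − 2 = 40

degrees of freedom = 40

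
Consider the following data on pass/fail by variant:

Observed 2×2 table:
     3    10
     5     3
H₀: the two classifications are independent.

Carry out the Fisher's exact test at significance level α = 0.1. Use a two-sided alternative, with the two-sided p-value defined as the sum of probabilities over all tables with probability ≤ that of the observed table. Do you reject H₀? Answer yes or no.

reject H₀: no

Margins: r₁=13, r₂=8, c₁=8, c₂=13, n=21
p_obs = C(13,3)·C(8,5)/C(21,8); sum pmf over tables with pmf ≤ p_obs
p-value (two-sided) = 0.16374
At α=0.1: p ≥ α → fail to reject H₀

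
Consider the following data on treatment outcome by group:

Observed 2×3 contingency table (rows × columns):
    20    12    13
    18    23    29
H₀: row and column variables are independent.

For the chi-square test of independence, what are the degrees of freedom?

degrees of freedom = 2

df = (r−1)(c−1) = (2−1)·(3−1) = 2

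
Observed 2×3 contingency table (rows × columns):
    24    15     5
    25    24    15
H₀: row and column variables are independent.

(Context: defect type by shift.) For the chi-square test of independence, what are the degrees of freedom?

df = (r−1)(c−1) = (2−1)·(3−1) = 2

degrees of freedom = 2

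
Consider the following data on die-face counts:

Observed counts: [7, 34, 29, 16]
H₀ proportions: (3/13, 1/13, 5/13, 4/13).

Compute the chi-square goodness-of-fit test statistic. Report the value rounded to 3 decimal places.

test statistic = 126.313

n = 86; E_i = n·p_i = [19.85, 6.62, 33.08, 26.46]
χ² = (7−19.85)²/19.85 + (34−6.62)²/6.62 + (29−33.08)²/33.08 + (16−26.46)²/26.46 = 126.3132
df = 3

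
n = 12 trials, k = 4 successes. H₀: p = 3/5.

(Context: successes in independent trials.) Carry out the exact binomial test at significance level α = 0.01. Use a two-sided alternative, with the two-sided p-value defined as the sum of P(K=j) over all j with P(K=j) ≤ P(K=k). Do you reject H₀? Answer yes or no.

Exact binomial: n=12, k=4, p₀=3/5=0.6000
P(X=j) = C(n,j)·p₀^j·(1−p₀)^(n−j); p = Σ P(X=j) over j with P(X=j) ≤ P(X=4)
p-value (two-sided) = 0.07690
At α=0.01: p ≥ α → fail to reject H₀

reject H₀: no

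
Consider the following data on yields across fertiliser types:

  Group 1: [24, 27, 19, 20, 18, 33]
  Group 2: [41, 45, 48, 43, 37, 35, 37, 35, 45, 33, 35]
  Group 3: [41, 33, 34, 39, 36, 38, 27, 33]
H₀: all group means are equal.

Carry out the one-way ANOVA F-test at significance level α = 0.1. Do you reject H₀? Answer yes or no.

reject H₀: yes

Group means [23.50, 39.45, 35.12], grand mean 34.240
SSB = Σnᵢ(x̄ᵢ−x̄)² = 997.458; SSW = ΣΣ(x−x̄ᵢ)² = 563.102
MSB = 997.458/2 = 498.7289; MSW = 563.102/22 = 25.5956
F = MSB/MSW = 19.4850
df = (2, 22)
p-value (upper-tail) = 0.00001
At α=0.1: p < α → reject H₀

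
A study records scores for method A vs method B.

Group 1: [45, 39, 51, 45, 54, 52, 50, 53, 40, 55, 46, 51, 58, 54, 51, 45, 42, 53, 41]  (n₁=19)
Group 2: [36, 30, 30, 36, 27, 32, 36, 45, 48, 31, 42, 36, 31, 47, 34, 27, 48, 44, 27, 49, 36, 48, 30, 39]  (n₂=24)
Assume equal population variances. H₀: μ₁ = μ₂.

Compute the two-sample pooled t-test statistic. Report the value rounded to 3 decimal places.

x̄₁=48.684, s₁=5.628, n₁=19
x̄₂=37.042, s₂=7.538, n₂=24
s_p² = [18·5.628² + 23·7.538²]/41 = 45.7820
SE = √(s_p²·(1/19+1/24)) = 2.0778
t = (48.684−37.042)/2.0778 = 5.6034
df = 41

test statistic = 5.603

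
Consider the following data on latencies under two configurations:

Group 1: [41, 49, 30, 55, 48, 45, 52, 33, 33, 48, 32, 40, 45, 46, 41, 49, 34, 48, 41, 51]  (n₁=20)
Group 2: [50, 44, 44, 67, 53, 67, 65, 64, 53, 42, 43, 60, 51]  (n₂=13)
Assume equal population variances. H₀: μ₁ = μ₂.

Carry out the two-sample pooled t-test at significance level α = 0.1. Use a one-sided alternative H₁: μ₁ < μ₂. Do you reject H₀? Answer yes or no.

reject H₀: yes

x̄₁=43.050, s₁=7.416, n₁=20
x̄₂=54.077, s₂=9.517, n₂=13
s_p² = [19·7.416² + 12·9.517²]/31 = 68.7701
SE = √(s_p²·(1/20+1/13)) = 2.9544
t = (43.050−54.077)/2.9544 = -3.7324
df = 31
p-value (one-sided, H₁ less) = 0.00038
At α=0.1: p < α → reject H₀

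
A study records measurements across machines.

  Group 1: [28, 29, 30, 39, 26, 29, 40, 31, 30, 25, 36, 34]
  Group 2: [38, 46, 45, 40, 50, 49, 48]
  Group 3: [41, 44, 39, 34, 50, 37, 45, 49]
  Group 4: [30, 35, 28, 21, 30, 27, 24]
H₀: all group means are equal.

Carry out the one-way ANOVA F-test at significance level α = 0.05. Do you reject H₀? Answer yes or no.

reject H₀: yes

Group means [31.42, 45.14, 42.38, 27.86], grand mean 36.088
SSB = Σnᵢ(x̄ᵢ−x̄)² = 1626.229; SSW = ΣΣ(x−x̄ᵢ)² = 728.506
MSB = 1626.229/3 = 542.0764; MSW = 728.506/30 = 24.2835
F = MSB/MSW = 22.3228
df = (3, 30)
p-value (upper-tail) = 0.00000
At α=0.05: p < α → reject H₀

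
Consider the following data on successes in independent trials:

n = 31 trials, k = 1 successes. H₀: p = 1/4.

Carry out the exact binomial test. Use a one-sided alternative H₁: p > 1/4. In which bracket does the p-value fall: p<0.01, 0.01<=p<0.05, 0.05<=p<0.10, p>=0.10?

Exact binomial: n=31, k=1, p₀=1/4=0.2500
P(X≥1) from Σ C(n,i)·p₀^i·(1−p₀)^(n−i)
p-value (one-sided, H₁ greater) = 0.99987
→ bracket: p>=0.10

p-value bracket: p>=0.10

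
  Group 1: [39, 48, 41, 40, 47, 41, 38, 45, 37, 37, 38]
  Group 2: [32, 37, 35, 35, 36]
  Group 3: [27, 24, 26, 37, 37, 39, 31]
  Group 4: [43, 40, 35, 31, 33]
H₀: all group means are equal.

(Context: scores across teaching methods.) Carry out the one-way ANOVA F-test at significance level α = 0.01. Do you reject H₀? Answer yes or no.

Group means [41.00, 35.00, 31.57, 36.40], grand mean 36.750
SSB = Σnᵢ(x̄ᵢ−x̄)² = 402.336; SSW = ΣΣ(x−x̄ᵢ)² = 492.914
MSB = 402.336/3 = 134.1119; MSW = 492.914/24 = 20.5381
F = MSB/MSW = 6.5299
df = (3, 24)
p-value (upper-tail) = 0.00219
At α=0.01: p < α → reject H₀

reject H₀: yes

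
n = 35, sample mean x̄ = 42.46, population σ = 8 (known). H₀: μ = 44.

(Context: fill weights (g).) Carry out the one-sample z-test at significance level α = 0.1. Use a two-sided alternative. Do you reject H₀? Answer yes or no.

reject H₀: no

SE = σ/√n = 8/√35 = 1.3522
z = (x̄−μ₀)/SE = (42.46−44)/1.3522 = -1.1388
p-value (two-sided) = 0.25477
At α=0.1: p ≥ α → fail to reject H₀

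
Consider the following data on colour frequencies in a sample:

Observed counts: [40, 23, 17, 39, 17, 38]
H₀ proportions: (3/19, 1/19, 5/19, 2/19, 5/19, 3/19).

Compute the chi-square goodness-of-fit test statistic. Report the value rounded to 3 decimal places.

test statistic = 90.227

n = 174; E_i = n·p_i = [27.47, 9.16, 45.79, 18.32, 45.79, 27.47]
χ² = (40−27.47)²/27.47 + (23−9.16)²/9.16 + (17−45.79)²/45.79 + (39−18.32)²/18.32 + (17−45.79)²/45.79 + (38−27.47)²/27.47 = 90.2274
df = 5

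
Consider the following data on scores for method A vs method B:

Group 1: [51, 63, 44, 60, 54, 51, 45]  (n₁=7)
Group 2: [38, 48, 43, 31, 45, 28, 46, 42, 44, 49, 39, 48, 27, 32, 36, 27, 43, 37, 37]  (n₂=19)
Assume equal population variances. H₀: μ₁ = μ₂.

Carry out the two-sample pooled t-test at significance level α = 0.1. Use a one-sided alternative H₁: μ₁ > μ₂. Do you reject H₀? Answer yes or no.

reject H₀: yes

x̄₁=52.571, s₁=7.091, n₁=7
x̄₂=38.947, s₂=7.276, n₂=19
s_p² = [6·7.091² + 18·7.276²]/24 = 52.2776
SE = √(s_p²·(1/7+1/19)) = 3.1968
t = (52.571−38.947)/3.1968 = 4.2618
df = 24
p-value (one-sided, H₁ greater) = 0.00014
At α=0.1: p < α → reject H₀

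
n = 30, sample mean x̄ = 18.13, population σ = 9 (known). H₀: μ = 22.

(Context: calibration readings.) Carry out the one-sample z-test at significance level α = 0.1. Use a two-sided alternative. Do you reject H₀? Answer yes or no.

SE = σ/√n = 9/√30 = 1.6432
z = (x̄−μ₀)/SE = (18.13−22)/1.6432 = -2.3552
p-value (two-sided) = 0.01851
At α=0.1: p < α → reject H₀

reject H₀: yes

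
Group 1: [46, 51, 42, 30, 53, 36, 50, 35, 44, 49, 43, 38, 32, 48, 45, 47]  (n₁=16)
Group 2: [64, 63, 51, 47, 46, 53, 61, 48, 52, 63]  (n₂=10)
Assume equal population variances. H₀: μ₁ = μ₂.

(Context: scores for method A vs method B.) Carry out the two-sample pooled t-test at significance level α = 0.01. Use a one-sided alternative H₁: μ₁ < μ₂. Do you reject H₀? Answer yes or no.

reject H₀: yes

x̄₁=43.062, s₁=6.990, n₁=16
x̄₂=54.800, s₂=7.208, n₂=10
s_p² = [15·6.990² + 9·7.208²]/24 = 50.0224
SE = √(s_p²·(1/16+1/10)) = 2.8511
t = (43.062−54.800)/2.8511 = -4.1169
df = 24
p-value (one-sided, H₁ less) = 0.00020
At α=0.01: p < α → reject H₀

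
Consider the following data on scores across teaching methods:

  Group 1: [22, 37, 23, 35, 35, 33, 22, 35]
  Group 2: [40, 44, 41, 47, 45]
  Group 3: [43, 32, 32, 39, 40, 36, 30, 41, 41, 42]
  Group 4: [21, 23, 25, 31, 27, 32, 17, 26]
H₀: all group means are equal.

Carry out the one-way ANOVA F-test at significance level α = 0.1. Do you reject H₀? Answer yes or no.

reject H₀: yes

Group means [30.25, 43.40, 37.60, 25.25], grand mean 33.452
SSB = Σnᵢ(x̄ᵢ−x̄)² = 1287.077; SSW = ΣΣ(x−x̄ᵢ)² = 718.600
MSB = 1287.077/3 = 429.0258; MSW = 718.600/27 = 26.6148
F = MSB/MSW = 16.1198
df = (3, 27)
p-value (upper-tail) = 0.00000
At α=0.1: p < α → reject H₀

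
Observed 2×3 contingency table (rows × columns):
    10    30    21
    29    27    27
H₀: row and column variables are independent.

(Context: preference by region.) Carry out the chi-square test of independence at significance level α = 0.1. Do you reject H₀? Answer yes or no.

Row totals [61, 83], col totals [39, 57, 48], n=144
χ² = (10−16.52)²/16.52 + (30−24.15)²/24.15 + (21−20.33)²/20.33 + (29−22.48)²/22.48 + (27−32.85)²/32.85 + (27−27.67)²/27.67 = 6.9658
df = 2
p-value (upper-tail) = 0.03072
At α=0.1: p < α → reject H₀

reject H₀: yes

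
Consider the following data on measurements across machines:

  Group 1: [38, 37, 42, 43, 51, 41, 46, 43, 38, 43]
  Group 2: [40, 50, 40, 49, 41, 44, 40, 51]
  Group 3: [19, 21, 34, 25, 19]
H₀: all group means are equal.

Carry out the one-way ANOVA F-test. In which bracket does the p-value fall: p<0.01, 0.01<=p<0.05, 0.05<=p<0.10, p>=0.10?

p-value bracket: p<0.01

Group means [42.20, 44.38, 23.60], grand mean 38.913
SSB = Σnᵢ(x̄ᵢ−x̄)² = 1519.151; SSW = ΣΣ(x−x̄ᵢ)² = 482.675
MSB = 1519.151/2 = 759.5755; MSW = 482.675/20 = 24.1337
F = MSB/MSW = 31.4736
df = (2, 20)
p-value (upper-tail) = 0.00000
→ bracket: p<0.01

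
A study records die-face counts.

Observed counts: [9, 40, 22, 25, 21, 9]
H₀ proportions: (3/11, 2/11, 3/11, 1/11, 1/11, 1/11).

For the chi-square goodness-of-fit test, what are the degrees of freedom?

df = k − 1 = 6 − 1 = 5

degrees of freedom = 5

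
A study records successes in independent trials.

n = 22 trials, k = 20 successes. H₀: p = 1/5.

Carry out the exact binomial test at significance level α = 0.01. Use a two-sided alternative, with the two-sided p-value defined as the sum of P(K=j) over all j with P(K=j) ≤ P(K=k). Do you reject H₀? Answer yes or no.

Exact binomial: n=22, k=20, p₀=1/5=0.2000
P(X=j) = C(n,j)·p₀^j·(1−p₀)^(n−j); p = Σ P(X=j) over j with P(X=j) ≤ P(X=20)
p-value (two-sided) = 0.00000
At α=0.01: p < α → reject H₀

reject H₀: yes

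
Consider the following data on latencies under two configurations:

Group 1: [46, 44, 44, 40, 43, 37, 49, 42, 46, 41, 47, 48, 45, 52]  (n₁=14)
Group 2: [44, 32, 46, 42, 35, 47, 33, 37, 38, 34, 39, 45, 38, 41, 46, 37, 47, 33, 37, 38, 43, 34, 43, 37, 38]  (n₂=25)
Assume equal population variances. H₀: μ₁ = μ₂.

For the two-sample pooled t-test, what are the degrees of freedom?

df = n₁ + n₂ − 2 = 14 + 25 − 2 = 37

degrees of freedom = 37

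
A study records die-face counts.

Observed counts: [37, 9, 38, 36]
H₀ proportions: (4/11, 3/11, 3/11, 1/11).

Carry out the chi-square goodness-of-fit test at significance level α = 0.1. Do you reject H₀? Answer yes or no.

n = 120; E_i = n·p_i = [43.64, 32.73, 32.73, 10.91]
χ² = (37−43.64)²/43.64 + (9−32.73)²/32.73 + (38−32.73)²/32.73 + (36−10.91)²/10.91 = 76.7701
df = 3
p-value (upper-tail) = 0.00000
At α=0.1: p < α → reject H₀

reject H₀: yes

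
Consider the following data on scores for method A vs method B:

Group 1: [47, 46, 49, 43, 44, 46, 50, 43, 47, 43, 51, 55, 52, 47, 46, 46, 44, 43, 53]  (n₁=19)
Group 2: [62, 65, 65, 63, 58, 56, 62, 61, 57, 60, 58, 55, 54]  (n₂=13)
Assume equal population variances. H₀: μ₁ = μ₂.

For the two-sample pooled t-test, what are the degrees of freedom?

df = n₁ + n₂ − 2 = 19 + 13 − 2 = 30

degrees of freedom = 30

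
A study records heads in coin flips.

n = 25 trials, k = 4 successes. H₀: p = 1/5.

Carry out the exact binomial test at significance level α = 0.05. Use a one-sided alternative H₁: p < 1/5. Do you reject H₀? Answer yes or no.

Exact binomial: n=25, k=4, p₀=1/5=0.2000
P(X≤4) from Σ C(n,i)·p₀^i·(1−p₀)^(n−i)
p-value (one-sided, H₁ less) = 0.42067
At α=0.05: p ≥ α → fail to reject H₀

reject H₀: no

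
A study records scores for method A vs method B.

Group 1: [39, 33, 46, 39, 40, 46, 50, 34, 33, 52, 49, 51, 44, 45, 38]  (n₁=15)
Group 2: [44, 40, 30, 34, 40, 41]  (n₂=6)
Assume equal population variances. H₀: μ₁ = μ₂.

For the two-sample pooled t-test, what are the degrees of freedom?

df = n₁ + n₂ − 2 = 15 + 6 − 2 = 19

degrees of freedom = 19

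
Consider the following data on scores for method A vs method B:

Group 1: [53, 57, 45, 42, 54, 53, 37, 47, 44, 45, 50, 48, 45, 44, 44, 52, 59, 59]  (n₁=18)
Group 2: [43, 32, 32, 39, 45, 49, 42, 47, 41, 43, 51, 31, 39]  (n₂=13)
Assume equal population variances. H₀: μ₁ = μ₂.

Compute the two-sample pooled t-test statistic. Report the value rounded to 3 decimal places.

x̄₁=48.778, s₁=6.189, n₁=18
x̄₂=41.077, s₂=6.422, n₂=13
s_p² = [17·6.189² + 12·6.422²]/29 = 39.5184
SE = √(s_p²·(1/18+1/13)) = 2.2881
t = (48.778−41.077)/2.2881 = 3.3656
df = 29

test statistic = 3.366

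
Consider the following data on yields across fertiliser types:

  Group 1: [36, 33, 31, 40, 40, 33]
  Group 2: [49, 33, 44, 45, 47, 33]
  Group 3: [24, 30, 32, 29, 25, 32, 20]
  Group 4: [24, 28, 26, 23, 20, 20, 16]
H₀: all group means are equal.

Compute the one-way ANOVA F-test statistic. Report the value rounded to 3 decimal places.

Group means [35.50, 41.83, 27.43, 22.43], grand mean 31.269
SSB = Σnᵢ(x̄ᵢ−x̄)² = 1427.353; SSW = ΣΣ(x−x̄ᵢ)² = 545.762
MSB = 1427.353/3 = 475.7845; MSW = 545.762/22 = 24.8074
F = MSB/MSW = 19.1792
df = (3, 22)

test statistic = 19.179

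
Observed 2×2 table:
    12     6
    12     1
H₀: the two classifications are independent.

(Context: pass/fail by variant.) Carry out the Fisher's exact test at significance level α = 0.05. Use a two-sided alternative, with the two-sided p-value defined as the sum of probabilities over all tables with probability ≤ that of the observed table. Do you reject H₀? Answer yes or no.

Margins: r₁=18, r₂=13, c₁=24, c₂=7, n=31
p_obs = C(18,12)·C(13,12)/C(31,24); sum pmf over tables with pmf ≤ p_obs
p-value (two-sided) = 0.19116
At α=0.05: p ≥ α → fail to reject H₀

reject H₀: no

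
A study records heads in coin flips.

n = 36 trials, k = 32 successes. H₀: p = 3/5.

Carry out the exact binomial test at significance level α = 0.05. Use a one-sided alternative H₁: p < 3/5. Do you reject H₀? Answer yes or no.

reject H₀: no

Exact binomial: n=36, k=32, p₀=3/5=0.6000
P(X≤32) from Σ C(n,i)·p₀^i·(1−p₀)^(n−i)
p-value (one-sided, H₁ less) = 0.99998
At α=0.05: p ≥ α → fail to reject H₀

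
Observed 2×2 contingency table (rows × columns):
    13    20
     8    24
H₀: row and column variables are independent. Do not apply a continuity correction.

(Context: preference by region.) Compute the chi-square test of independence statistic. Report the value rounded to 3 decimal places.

test statistic = 1.539

Row totals [33, 32], col totals [21, 44], n=65
χ² = (13−10.66)²/10.66 + (20−22.34)²/22.34 + (8−10.34)²/10.34 + (24−21.66)²/21.66 = 1.5391
df = 1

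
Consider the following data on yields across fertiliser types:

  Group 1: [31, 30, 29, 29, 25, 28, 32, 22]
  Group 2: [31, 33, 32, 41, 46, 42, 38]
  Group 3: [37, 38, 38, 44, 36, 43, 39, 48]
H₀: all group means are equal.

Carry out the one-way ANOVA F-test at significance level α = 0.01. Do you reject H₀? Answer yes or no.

reject H₀: yes

Group means [28.25, 37.57, 40.38], grand mean 35.304
SSB = Σnᵢ(x̄ᵢ−x̄)² = 639.780; SSW = ΣΣ(x−x̄ᵢ)² = 395.089
MSB = 639.780/2 = 319.8901; MSW = 395.089/20 = 19.7545
F = MSB/MSW = 16.1933
df = (2, 20)
p-value (upper-tail) = 0.00007
At α=0.01: p < α → reject H₀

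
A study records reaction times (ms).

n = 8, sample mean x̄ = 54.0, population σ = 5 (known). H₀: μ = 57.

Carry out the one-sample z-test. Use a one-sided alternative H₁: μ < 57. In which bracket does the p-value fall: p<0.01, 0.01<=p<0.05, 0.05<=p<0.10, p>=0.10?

p-value bracket: 0.01<=p<0.05

SE = σ/√n = 5/√8 = 1.7678
z = (x̄−μ₀)/SE = (54.0−57)/1.7678 = -1.6971
p-value (one-sided, H₁ less) = 0.04484
→ bracket: 0.01<=p<0.05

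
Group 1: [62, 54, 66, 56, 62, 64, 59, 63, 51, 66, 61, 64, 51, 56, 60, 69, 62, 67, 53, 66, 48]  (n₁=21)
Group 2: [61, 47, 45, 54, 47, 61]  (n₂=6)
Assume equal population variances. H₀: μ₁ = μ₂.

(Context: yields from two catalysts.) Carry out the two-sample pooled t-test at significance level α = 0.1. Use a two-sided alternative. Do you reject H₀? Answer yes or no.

x̄₁=60.000, s₁=5.983, n₁=21
x̄₂=52.500, s₂=7.259, n₂=6
s_p² = [20·5.983² + 5·7.259²]/25 = 39.1800
SE = √(s_p²·(1/21+1/6)) = 2.8975
t = (60.000−52.500)/2.8975 = 2.5884
df = 25
p-value (two-sided) = 0.01584
At α=0.1: p < α → reject H₀

reject H₀: yes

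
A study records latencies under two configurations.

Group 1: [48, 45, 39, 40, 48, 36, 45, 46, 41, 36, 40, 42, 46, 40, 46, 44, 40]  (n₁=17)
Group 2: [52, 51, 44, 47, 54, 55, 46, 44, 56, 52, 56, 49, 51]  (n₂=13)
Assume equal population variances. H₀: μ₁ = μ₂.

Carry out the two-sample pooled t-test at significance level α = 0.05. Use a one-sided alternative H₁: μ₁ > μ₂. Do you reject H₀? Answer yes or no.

reject H₀: no

x̄₁=42.471, s₁=3.842, n₁=17
x̄₂=50.538, s₂=4.255, n₂=13
s_p² = [16·3.842² + 12·4.255²]/28 = 16.1952
SE = √(s_p²·(1/17+1/13)) = 1.4827
t = (42.471−50.538)/1.4827 = -5.4413
df = 28
p-value (one-sided, H₁ greater) = 1.00000
At α=0.05: p ≥ α → fail to reject H₀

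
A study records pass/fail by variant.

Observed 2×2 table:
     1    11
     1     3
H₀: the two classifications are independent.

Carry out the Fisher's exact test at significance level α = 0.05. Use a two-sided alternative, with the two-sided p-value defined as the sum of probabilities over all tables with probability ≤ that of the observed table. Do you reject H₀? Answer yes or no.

reject H₀: no

Margins: r₁=12, r₂=4, c₁=2, c₂=14, n=16
p_obs = C(12,1)·C(4,1)/C(16,2); sum pmf over tables with pmf ≤ p_obs
p-value (two-sided) = 0.45000
At α=0.05: p ≥ α → fail to reject H₀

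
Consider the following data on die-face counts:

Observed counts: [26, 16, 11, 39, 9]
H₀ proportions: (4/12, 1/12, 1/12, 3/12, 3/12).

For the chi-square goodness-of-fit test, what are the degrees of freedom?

df = k − 1 = 5 − 1 = 4

degrees of freedom = 4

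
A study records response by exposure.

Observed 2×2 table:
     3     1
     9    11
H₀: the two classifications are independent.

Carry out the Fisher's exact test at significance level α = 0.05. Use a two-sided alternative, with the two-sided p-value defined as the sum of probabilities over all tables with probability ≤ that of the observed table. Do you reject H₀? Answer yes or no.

Margins: r₁=4, r₂=20, c₁=12, c₂=12, n=24
p_obs = C(4,3)·C(20,9)/C(24,12); sum pmf over tables with pmf ≤ p_obs
p-value (two-sided) = 0.59006
At α=0.05: p ≥ α → fail to reject H₀

reject H₀: no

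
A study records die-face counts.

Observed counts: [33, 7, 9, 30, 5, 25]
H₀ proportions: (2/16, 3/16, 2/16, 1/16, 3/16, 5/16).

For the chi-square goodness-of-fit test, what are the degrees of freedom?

df = k − 1 = 6 − 1 = 5

degrees of freedom = 5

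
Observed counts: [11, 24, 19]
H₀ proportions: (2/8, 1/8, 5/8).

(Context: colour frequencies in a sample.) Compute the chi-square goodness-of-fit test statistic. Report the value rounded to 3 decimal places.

test statistic = 50.993

n = 54; E_i = n·p_i = [13.50, 6.75, 33.75]
χ² = (11−13.50)²/13.50 + (24−6.75)²/6.75 + (19−33.75)²/33.75 = 50.9926
df = 2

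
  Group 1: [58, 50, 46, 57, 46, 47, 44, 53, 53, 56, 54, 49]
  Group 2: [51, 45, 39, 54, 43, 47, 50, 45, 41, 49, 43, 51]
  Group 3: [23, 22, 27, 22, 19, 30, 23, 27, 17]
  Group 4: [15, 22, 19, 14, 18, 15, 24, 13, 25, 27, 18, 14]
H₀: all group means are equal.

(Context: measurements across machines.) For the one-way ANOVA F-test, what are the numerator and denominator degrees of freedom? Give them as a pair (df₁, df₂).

degrees of freedom = [3, 41]

k = 4 groups, N = 45 total
df = (k−1, N−k) = (4−1, 45−4) = (3, 41)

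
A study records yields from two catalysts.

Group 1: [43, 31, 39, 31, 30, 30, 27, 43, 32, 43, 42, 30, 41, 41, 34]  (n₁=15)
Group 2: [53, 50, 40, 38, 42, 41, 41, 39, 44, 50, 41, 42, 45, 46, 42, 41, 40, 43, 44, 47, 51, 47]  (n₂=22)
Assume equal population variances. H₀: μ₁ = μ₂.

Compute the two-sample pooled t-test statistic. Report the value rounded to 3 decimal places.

x̄₁=35.800, s₁=5.979, n₁=15
x̄₂=43.955, s₂=4.180, n₂=22
s_p² = [14·5.979² + 21·4.180²]/35 = 24.7816
SE = √(s_p²·(1/15+1/22)) = 1.6669
t = (35.800−43.955)/1.6669 = -4.8921
df = 35

test statistic = -4.892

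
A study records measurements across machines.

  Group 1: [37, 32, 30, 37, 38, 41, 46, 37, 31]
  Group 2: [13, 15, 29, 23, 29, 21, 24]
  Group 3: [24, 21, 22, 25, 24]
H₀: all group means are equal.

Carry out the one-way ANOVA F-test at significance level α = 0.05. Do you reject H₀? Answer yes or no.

Group means [36.56, 22.00, 23.20], grand mean 28.524
SSB = Σnᵢ(x̄ᵢ−x̄)² = 1020.216; SSW = ΣΣ(x−x̄ᵢ)² = 451.022
MSB = 1020.216/2 = 510.1079; MSW = 451.022/18 = 25.0568
F = MSB/MSW = 20.3581
df = (2, 18)
p-value (upper-tail) = 0.00002
At α=0.05: p < α → reject H₀

reject H₀: yes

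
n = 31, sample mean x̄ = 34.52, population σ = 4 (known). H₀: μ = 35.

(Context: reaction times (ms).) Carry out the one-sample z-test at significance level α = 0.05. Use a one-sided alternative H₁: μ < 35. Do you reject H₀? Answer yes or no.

reject H₀: no

SE = σ/√n = 4/√31 = 0.7184
z = (x̄−μ₀)/SE = (34.52−35)/0.7184 = -0.6681
p-value (one-sided, H₁ less) = 0.25202
At α=0.05: p ≥ α → fail to reject H₀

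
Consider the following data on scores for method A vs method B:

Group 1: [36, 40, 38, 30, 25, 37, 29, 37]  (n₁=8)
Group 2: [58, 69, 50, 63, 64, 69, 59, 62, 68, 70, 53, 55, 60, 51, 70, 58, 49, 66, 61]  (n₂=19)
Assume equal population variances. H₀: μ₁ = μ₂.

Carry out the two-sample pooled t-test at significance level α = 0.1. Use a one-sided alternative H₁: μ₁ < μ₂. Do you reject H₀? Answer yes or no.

reject H₀: yes

x̄₁=34.000, s₁=5.292, n₁=8
x̄₂=60.789, s₂=6.933, n₂=19
s_p² = [7·5.292² + 18·6.933²]/25 = 42.4463
SE = √(s_p²·(1/8+1/19)) = 2.7459
t = (34.000−60.789)/2.7459 = -9.7563
df = 25
p-value (one-sided, H₁ less) = 0.00000
At α=0.1: p < α → reject H₀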